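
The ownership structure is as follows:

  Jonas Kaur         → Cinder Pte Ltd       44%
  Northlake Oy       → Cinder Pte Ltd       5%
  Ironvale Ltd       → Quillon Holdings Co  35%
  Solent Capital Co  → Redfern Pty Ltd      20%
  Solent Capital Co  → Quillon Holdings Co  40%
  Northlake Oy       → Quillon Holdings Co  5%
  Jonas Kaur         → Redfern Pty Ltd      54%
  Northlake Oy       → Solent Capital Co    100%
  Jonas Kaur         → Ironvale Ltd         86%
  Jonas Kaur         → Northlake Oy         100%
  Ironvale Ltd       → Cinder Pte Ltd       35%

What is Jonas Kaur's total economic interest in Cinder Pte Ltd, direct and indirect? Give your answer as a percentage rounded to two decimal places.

Jonas reaches Cinder along 3 paths.
Via Northlake: 100% × 5% = 5%.
Via Ironvale: 86% × 35% = 30.1%.
Direct stake: 44% = 44%.
Total: 5% + 30.1% + 44% = 79.1%.
Rounded: 79.10%.

79.10%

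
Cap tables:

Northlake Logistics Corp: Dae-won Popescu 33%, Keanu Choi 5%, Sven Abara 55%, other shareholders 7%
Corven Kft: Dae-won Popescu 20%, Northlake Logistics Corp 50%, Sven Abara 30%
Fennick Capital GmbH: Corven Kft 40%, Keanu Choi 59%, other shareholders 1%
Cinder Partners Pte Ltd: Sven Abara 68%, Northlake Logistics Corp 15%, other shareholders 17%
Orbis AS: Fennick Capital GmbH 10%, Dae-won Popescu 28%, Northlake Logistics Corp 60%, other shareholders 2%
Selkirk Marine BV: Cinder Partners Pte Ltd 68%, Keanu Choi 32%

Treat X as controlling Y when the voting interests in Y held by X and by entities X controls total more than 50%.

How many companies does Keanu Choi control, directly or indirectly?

1

Keanu holds 59% of Fennick, so Keanu controls Fennick.
No other company's threshold is met.
Keanu controls 1 company.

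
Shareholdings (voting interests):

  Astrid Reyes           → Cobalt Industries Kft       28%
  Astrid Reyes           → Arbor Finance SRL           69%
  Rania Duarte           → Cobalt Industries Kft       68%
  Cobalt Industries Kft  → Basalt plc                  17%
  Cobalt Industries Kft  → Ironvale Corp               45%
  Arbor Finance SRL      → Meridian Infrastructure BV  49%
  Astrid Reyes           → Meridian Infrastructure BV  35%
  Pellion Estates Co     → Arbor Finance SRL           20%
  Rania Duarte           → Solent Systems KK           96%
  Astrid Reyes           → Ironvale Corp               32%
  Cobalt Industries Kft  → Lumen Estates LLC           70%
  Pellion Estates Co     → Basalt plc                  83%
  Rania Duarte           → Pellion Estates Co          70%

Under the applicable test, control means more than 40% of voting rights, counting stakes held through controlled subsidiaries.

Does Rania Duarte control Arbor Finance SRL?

No

Rania holds 96% of Solent, so Rania controls Solent.
Rania holds 68% of Cobalt, so Rania controls Cobalt.
Rania holds 70% of Pellion, so Rania controls Pellion.
Cobalt and Pellion together hold 17% + 83% = 100% of Basalt, so Rania controls Basalt.
Cobalt holds 70% of Lumen, so Rania controls Lumen.
Cobalt holds 45% of Ironvale, so Rania controls Ironvale.
In Arbor, Rania's side holds only 20%, not > 40%.
So Rania does not control Arbor.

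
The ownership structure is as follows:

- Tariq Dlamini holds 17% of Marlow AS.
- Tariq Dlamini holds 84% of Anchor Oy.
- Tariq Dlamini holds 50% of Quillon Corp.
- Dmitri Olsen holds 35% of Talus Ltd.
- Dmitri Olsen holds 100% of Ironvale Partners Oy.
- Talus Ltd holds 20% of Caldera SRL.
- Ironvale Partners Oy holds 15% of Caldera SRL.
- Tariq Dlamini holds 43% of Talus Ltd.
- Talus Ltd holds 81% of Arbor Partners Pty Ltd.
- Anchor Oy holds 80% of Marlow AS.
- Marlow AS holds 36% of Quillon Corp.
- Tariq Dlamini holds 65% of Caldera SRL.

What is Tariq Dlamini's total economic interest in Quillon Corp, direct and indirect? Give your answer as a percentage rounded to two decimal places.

Tariq reaches Quillon along 3 paths.
Direct stake: 50% = 50%.
Via Anchor → Marlow: 84% × 80% × 36% = 24.192%.
Via Marlow: 17% × 36% = 6.12%.
Total: 50% + 24.192% + 6.12% = 80.312%.
Rounded: 80.31%.

80.31%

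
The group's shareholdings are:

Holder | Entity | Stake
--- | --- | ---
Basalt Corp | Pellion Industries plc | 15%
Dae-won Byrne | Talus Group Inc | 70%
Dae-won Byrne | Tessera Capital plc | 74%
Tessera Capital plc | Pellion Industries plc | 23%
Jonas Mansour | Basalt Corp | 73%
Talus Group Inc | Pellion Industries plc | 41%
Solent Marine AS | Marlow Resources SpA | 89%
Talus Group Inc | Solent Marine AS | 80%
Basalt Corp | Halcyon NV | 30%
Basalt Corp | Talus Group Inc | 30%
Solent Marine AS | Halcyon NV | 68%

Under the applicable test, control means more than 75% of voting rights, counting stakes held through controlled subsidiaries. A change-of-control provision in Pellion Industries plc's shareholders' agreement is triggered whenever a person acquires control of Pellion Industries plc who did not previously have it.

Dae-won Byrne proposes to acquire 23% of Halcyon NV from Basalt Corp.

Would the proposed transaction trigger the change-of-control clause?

The purchase adds only to Dae-won's holdings (Basalt's stake shrinks), so Dae-won is the only person who could newly come to control Pellion.
Dae-won's largest direct stake is 74% in Tessera, which does not meet the threshold, so Dae-won controls no company.
Neither Dae-won nor any entity Dae-won controls holds any voting interest in Pellion.
So before the transaction, Dae-won does not control Pellion.
After the purchase, Dae-won holds 23% of Halcyon directly, and Basalt's stake falls to 7%.
Dae-won's side now holds 23% of Halcyon, not > 75%, so Dae-won still does not control Halcyon.
After the transaction, neither Dae-won nor any entity Dae-won controls holds a voting interest in Pellion, so Dae-won still does not control it.
No new person acquires control, so the clause is not triggered.

No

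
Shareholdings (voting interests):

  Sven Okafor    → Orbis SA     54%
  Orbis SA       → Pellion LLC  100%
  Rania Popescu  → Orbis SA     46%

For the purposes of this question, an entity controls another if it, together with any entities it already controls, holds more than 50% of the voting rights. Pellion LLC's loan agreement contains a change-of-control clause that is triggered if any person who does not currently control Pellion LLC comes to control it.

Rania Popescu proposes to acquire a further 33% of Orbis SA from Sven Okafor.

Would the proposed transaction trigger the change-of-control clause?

Yes

The purchase adds only to Rania's holdings (Sven's stake shrinks), so Rania is the only person who could newly come to control Pellion.
Rania's largest direct stake is 46% in Orbis, which does not meet the threshold, so Rania controls no company.
Neither Rania nor any entity Rania controls holds any voting interest in Pellion.
So before the transaction, Rania does not control Pellion.
After the purchase, Rania's direct stake in Orbis rises to 46% + 33% = 79%, and Sven's stake falls to 21%.
Rania holds 79% of Orbis, so Rania controls Orbis.
Orbis holds 100% of Pellion, so Rania controls Pellion.
Rania did not control Pellion before and does after, so the clause is triggered.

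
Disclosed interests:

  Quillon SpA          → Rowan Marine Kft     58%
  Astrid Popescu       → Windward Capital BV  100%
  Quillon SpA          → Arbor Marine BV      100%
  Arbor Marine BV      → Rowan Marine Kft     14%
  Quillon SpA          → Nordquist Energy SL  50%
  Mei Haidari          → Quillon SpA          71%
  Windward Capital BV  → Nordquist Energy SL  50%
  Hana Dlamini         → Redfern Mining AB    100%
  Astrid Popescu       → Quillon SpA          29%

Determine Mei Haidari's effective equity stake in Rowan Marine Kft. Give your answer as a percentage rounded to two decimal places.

Mei reaches Rowan along 2 paths.
Via Quillon → Arbor: 71% × 100% × 14% = 9.94%.
Via Quillon: 71% × 58% = 41.18%.
Total: 9.94% + 41.18% = 51.12%.

51.12%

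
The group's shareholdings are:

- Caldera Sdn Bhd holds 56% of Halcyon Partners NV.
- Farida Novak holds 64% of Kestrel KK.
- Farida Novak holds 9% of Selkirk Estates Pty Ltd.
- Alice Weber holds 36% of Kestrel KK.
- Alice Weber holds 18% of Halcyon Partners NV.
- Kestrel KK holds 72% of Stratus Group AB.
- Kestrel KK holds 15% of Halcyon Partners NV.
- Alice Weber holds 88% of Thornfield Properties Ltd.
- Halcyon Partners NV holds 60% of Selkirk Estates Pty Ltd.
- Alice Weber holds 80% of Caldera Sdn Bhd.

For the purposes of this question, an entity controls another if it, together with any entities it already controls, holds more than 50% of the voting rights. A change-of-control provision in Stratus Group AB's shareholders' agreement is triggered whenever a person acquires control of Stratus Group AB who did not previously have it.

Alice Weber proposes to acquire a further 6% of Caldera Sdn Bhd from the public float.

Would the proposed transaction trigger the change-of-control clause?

The purchase changes only Alice's holdings, so Alice is the only person who could newly come to control Stratus.
Alice holds 80% of Caldera, so Alice controls Caldera.
Caldera and Alice together hold 56% + 18% = 74% of Halcyon, so Alice controls Halcyon.
Alice holds 88% of Thornfield, so Alice controls Thornfield.
Halcyon holds 60% of Selkirk, so Alice controls Selkirk.
Neither Alice nor any entity Alice controls holds any voting interest in Stratus.
So before the transaction, Alice does not control Stratus.
After the purchase, Alice's direct stake in Caldera rises to 80% + 6% = 86%.
Alice holds 86% of Caldera, so Alice controls Caldera.
After the transaction, neither Alice nor any entity Alice controls holds a voting interest in Stratus, so Alice still does not control it.
No new person acquires control, so the clause is not triggered.

No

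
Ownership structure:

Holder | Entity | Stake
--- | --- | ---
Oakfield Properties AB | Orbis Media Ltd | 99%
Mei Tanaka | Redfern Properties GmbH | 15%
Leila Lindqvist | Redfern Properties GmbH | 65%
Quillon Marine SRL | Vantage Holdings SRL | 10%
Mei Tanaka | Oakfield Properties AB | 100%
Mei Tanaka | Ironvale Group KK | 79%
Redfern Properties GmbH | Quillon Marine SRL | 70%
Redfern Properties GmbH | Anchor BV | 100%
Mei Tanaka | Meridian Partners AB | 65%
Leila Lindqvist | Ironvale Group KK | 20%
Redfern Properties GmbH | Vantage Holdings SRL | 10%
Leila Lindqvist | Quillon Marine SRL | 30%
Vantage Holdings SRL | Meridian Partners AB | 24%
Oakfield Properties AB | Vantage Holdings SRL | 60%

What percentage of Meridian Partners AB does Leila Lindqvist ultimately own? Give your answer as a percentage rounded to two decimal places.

Leila reaches Meridian along 3 paths.
Via Redfern → Vantage: 65% × 10% × 24% = 1.56%.
Via Quillon → Vantage: 30% × 10% × 24% = 0.72%.
Via Redfern → Quillon → Vantage: 65% × 70% × 10% × 24% = 1.092%.
Total: 1.56% + 0.72% + 1.092% = 3.372%.
Rounded: 3.37%.

3.37%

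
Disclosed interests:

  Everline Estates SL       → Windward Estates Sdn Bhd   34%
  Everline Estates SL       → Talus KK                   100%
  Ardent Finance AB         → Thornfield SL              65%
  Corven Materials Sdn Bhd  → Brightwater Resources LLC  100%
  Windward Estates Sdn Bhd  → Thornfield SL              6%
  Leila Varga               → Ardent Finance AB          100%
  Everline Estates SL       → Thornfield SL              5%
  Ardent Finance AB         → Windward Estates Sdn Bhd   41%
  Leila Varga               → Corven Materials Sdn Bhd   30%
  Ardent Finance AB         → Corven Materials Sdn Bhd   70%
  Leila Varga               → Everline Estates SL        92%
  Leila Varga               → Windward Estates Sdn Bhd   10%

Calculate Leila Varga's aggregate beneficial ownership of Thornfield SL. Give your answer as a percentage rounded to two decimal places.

74.54%

Leila reaches Thornfield along 5 paths.
Via Ardent: 100% × 65% = 65%.
Via Windward: 10% × 6% = 0.6%.
Via Everline → Windward: 92% × 34% × 6% = 1.8768%.
Via Ardent → Windward: 100% × 41% × 6% = 2.46%.
Via Everline: 92% × 5% = 4.6%.
Total: 65% + 0.6% + 1.8768% + 2.46% + 4.6% = 74.5368%.
Rounded: 74.54%.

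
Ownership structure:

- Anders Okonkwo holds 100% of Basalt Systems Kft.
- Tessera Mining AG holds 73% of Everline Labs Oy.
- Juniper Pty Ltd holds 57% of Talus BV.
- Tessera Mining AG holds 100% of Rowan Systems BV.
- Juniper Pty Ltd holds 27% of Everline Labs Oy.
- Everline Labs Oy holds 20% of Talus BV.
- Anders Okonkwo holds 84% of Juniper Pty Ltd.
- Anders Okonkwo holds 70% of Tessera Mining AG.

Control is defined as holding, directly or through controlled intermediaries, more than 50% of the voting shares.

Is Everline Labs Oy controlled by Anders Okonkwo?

Yes

Anders holds 84% of Juniper, so Anders controls Juniper.
Anders holds 70% of Tessera, so Anders controls Tessera.
Tessera and Juniper together hold 73% + 27% = 100% of Everline, so Anders controls Everline.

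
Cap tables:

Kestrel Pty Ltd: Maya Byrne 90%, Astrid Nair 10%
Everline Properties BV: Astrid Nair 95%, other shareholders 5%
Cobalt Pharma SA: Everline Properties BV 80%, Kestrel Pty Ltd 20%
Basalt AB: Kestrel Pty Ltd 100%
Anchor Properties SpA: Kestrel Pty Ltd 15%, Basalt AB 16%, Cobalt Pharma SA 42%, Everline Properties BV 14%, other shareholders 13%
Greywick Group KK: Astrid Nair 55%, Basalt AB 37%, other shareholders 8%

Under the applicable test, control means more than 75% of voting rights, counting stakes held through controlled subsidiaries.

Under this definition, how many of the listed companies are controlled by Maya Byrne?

2

Maya holds 90% of Kestrel, so Maya controls Kestrel.
Kestrel holds 100% of Basalt, so Maya controls Basalt.
No other company's threshold is met.
Maya controls 2 companies.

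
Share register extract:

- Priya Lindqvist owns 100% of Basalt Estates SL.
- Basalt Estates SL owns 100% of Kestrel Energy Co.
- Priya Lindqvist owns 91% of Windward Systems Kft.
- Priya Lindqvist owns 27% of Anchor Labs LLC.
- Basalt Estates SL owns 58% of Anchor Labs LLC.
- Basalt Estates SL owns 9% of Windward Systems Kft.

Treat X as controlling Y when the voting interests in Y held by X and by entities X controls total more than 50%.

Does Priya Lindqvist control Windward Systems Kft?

Priya holds 100% of Basalt, so Priya controls Basalt.
Basalt and Priya together hold 9% + 91% = 100% of Windward, so Priya controls Windward.

Yes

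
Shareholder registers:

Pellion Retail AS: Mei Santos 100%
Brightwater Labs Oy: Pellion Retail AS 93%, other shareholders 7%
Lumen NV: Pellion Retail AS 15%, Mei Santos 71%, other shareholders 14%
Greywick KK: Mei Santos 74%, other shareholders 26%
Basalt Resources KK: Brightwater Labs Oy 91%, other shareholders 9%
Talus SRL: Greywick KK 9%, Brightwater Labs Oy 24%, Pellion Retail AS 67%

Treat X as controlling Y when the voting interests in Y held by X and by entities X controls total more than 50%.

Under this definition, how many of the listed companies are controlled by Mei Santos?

Mei holds 100% of Pellion, so Mei controls Pellion.
Pellion holds 93% of Brightwater, so Mei controls Brightwater.
Pellion and Mei together hold 15% + 71% = 86% of Lumen, so Mei controls Lumen.
Mei holds 74% of Greywick, so Mei controls Greywick.
Brightwater holds 91% of Basalt, so Mei controls Basalt.
Greywick and Brightwater and Pellion together hold 9% + 24% + 67% = 100% of Talus, so Mei controls Talus.
Mei controls 6 companies.

6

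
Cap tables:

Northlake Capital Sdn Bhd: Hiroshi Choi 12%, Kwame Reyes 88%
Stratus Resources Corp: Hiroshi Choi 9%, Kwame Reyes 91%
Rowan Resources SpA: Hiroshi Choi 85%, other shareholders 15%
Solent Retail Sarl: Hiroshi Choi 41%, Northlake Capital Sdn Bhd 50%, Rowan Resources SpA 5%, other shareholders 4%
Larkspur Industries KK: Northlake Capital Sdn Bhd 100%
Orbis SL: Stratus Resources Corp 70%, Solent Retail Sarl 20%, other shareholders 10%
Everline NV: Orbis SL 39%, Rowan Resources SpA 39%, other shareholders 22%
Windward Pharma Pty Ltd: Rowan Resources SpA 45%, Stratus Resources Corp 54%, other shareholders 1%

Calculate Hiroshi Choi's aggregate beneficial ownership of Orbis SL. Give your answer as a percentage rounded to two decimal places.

Hiroshi reaches Orbis along 4 paths.
Via Stratus: 9% × 70% = 6.3%.
Via Solent: 41% × 20% = 8.2%.
Via Northlake → Solent: 12% × 50% × 20% = 1.2%.
Via Rowan → Solent: 85% × 5% × 20% = 0.85%.
Total: 6.3% + 8.2% + 1.2% + 0.85% = 16.55%.

16.55%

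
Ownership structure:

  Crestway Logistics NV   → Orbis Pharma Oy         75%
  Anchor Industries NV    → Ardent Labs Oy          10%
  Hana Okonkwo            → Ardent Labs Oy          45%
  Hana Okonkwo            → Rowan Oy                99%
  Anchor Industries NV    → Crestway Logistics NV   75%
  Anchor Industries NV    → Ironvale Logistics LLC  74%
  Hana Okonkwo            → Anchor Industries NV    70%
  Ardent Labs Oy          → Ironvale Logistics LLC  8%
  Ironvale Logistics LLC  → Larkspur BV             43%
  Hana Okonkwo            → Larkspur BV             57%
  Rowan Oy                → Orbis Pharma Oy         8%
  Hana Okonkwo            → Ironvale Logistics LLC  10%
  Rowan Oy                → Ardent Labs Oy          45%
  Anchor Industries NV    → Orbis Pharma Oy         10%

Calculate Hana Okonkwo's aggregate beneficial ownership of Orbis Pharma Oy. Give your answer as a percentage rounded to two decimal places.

54.30%

Hana reaches Orbis along 3 paths.
Via Anchor: 70% × 10% = 7%.
Via Anchor → Crestway: 70% × 75% × 75% = 39.375%.
Via Rowan: 99% × 8% = 7.92%.
Total: 7% + 39.375% + 7.92% = 54.295%.
Rounded: 54.30%.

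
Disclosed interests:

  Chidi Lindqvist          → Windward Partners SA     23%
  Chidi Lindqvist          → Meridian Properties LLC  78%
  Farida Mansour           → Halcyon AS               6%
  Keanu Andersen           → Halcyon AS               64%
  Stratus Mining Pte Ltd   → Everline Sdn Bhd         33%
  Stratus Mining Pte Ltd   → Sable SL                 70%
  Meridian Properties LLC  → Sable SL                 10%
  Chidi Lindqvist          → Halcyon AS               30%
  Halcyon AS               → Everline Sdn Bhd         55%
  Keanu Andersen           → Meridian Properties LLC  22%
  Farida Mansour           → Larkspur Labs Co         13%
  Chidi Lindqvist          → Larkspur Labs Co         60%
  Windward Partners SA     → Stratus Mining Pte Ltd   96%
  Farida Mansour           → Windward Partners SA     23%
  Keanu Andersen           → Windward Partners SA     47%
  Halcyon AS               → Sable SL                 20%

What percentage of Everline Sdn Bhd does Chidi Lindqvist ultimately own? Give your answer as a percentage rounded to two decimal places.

23.79%

Chidi reaches Everline along 2 paths.
Via Windward → Stratus: 23% × 96% × 33% = 7.2864%.
Via Halcyon: 30% × 55% = 16.5%.
Total: 7.2864% + 16.5% = 23.7864%.
Rounded: 23.79%.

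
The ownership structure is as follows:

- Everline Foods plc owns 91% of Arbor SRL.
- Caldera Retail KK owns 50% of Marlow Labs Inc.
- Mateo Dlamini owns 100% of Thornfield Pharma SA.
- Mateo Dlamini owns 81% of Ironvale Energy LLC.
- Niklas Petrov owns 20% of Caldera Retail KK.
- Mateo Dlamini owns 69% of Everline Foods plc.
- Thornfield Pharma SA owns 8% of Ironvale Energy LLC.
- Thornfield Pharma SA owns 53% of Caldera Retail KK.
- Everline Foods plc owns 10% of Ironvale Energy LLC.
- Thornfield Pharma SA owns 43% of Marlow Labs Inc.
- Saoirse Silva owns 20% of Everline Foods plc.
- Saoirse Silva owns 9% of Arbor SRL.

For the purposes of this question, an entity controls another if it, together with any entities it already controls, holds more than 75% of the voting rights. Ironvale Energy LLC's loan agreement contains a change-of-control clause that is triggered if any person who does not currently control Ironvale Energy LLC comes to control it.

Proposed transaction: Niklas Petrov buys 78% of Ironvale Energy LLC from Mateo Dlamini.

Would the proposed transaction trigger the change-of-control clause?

Yes

The purchase adds only to Niklas's holdings (Mateo's stake shrinks), so Niklas is the only person who could newly come to control Ironvale.
Niklas's largest direct stake is 20% in Caldera, which does not meet the threshold, so Niklas controls no company.
Neither Niklas nor any entity Niklas controls holds any voting interest in Ironvale.
So before the transaction, Niklas does not control Ironvale.
After the purchase, Niklas holds 78% of Ironvale directly, and Mateo's stake falls to 3%.
Niklas holds 78% of Ironvale, so Niklas controls Ironvale.
Niklas did not control Ironvale before and does after, so the clause is triggered.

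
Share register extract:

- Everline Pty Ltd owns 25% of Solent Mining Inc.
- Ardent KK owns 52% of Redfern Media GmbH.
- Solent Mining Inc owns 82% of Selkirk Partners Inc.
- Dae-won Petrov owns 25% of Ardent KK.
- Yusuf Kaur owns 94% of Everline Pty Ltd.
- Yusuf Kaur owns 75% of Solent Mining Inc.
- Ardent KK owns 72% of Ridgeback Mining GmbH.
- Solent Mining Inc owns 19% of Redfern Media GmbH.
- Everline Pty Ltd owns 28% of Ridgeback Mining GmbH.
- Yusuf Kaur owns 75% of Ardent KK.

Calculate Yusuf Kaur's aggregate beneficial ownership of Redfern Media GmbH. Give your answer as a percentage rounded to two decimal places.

Yusuf reaches Redfern along 3 paths.
Via Everline → Solent: 94% × 25% × 19% = 4.465%.
Via Solent: 75% × 19% = 14.25%.
Via Ardent: 75% × 52% = 39%.
Total: 4.465% + 14.25% + 39% = 57.715%.
Rounded: 57.72%.

57.72%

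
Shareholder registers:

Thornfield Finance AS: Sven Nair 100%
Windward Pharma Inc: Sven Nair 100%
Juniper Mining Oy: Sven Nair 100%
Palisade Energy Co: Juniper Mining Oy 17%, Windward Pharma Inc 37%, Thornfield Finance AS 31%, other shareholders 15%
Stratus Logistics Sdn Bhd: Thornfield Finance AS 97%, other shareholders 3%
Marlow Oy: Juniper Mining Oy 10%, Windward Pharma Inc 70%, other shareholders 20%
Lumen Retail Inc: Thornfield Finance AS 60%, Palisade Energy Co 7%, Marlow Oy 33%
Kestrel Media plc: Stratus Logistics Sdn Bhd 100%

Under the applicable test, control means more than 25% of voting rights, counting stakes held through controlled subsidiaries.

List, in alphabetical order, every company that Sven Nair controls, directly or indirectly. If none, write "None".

Juniper Mining Oy, Kestrel Media plc, Lumen Retail Inc, Marlow Oy, Palisade Energy Co, Stratus Logistics Sdn Bhd, Thornfield Finance AS, Windward Pharma Inc

Sven holds 100% of Thornfield, so Sven controls Thornfield.
Sven holds 100% of Windward, so Sven controls Windward.
Sven holds 100% of Juniper, so Sven controls Juniper.
Juniper and Windward and Thornfield together hold 17% + 37% + 31% = 85% of Palisade, so Sven controls Palisade.
Thornfield holds 97% of Stratus, so Sven controls Stratus.
Juniper and Windward together hold 10% + 70% = 80% of Marlow, so Sven controls Marlow.
Thornfield and Palisade and Marlow together hold 60% + 7% + 33% = 100% of Lumen, so Sven controls Lumen.
Stratus holds 100% of Kestrel, so Sven controls Kestrel.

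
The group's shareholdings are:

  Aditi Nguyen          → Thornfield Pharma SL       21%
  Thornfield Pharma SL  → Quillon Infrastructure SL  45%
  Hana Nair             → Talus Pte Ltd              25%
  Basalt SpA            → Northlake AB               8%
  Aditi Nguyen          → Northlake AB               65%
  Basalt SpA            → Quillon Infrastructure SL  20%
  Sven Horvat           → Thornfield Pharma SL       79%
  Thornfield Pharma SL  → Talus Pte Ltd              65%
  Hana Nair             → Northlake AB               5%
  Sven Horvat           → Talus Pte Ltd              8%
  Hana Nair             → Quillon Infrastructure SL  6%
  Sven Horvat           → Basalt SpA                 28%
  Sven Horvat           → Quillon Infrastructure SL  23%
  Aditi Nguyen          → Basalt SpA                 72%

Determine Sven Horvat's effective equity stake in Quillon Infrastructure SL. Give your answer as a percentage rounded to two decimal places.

64.15%

Sven reaches Quillon along 3 paths.
Direct stake: 23% = 23%.
Via Thornfield: 79% × 45% = 35.55%.
Via Basalt: 28% × 20% = 5.6%.
Total: 23% + 35.55% + 5.6% = 64.15%.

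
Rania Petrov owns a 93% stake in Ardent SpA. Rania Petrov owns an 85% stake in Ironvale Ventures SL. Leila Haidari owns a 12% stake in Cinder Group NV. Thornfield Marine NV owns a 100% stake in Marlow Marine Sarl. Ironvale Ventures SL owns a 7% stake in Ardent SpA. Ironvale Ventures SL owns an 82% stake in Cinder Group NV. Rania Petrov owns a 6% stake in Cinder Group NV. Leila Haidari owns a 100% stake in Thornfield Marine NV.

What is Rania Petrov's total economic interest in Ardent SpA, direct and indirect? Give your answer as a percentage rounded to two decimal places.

Rania reaches Ardent along 2 paths.
Direct stake: 93% = 93%.
Via Ironvale: 85% × 7% = 5.95%.
Total: 93% + 5.95% = 98.95%.

98.95%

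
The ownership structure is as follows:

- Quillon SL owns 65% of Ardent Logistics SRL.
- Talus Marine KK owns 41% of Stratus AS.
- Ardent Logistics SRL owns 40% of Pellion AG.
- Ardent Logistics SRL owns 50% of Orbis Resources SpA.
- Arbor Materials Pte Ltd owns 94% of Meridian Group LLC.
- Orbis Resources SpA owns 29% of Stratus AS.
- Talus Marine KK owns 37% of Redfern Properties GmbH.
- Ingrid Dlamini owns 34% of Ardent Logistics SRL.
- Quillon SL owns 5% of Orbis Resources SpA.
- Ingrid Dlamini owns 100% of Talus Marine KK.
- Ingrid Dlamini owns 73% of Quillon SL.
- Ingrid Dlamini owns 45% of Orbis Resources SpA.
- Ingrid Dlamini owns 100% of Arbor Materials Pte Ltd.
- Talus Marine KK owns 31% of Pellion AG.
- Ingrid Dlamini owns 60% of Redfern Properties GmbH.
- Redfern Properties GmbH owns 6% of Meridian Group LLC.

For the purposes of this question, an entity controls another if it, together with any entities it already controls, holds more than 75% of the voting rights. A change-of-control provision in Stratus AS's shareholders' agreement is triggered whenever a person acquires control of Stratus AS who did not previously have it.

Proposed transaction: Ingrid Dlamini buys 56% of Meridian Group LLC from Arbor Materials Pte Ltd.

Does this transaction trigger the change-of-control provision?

No

The purchase adds only to Ingrid's holdings (Arbor's stake shrinks), so Ingrid is the only person who could newly come to control Stratus.
Ingrid holds 100% of Talus, so Ingrid controls Talus.
Talus and Ingrid together hold 37% + 60% = 97% of Redfern, so Ingrid controls Redfern.
Ingrid holds 100% of Arbor, so Ingrid controls Arbor.
Redfern and Arbor together hold 6% + 94% = 100% of Meridian, so Ingrid controls Meridian.
In Stratus, Ingrid's side holds only 41%, not > 75%.
So before the transaction, Ingrid does not control Stratus.
After the purchase, Ingrid holds 56% of Meridian directly, and Arbor's stake falls to 38%.
Redfern and Arbor and Ingrid together hold 6% + 38% + 56% = 100% of Meridian, so Ingrid controls Meridian.
After the transaction, Ingrid's side holds 41% of Stratus, not > 75%, so Ingrid still does not control Stratus.
No new person acquires control, so the clause is not triggered.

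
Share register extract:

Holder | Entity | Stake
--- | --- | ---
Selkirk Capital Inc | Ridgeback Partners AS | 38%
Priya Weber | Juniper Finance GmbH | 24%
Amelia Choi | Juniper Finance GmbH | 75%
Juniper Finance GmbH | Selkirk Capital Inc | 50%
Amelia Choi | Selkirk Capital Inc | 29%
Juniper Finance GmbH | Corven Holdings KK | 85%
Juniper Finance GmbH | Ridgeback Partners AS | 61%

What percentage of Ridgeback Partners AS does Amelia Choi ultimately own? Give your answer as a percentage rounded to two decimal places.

71.02%

Amelia reaches Ridgeback along 3 paths.
Via Juniper → Selkirk: 75% × 50% × 38% = 14.25%.
Via Selkirk: 29% × 38% = 11.02%.
Via Juniper: 75% × 61% = 45.75%.
Total: 14.25% + 11.02% + 45.75% = 71.02%.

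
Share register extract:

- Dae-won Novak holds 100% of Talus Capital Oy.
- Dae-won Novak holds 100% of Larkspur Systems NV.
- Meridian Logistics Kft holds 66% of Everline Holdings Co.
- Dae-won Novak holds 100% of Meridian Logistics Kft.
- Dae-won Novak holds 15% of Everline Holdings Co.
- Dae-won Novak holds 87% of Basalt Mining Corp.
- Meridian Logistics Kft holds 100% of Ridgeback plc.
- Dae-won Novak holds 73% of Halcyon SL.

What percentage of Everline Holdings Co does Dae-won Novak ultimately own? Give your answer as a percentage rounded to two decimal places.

Dae-won reaches Everline along 2 paths.
Via Meridian: 100% × 66% = 66%.
Direct stake: 15% = 15%.
Total: 66% + 15% = 81%.
Rounded: 81.00%.

81.00%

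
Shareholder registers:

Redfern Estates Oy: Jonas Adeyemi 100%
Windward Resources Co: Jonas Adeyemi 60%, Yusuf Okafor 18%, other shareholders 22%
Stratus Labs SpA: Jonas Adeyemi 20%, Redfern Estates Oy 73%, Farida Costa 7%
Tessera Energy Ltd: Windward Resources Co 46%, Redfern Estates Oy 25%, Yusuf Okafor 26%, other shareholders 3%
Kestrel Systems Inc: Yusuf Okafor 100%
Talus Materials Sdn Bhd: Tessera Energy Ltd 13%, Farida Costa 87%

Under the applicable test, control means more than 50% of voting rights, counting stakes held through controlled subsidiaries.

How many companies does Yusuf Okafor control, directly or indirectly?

Yusuf holds 100% of Kestrel, so Yusuf controls Kestrel.
No other company's threshold is met.
Yusuf controls 1 company.

1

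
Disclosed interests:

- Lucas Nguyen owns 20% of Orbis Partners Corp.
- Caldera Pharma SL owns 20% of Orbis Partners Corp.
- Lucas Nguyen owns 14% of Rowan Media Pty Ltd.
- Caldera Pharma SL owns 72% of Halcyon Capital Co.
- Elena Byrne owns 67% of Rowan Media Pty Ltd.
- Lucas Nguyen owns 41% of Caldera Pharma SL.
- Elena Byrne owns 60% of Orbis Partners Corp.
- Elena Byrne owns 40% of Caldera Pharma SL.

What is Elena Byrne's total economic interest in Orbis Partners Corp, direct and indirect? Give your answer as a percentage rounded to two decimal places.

Elena reaches Orbis along 2 paths.
Direct stake: 60% = 60%.
Via Caldera: 40% × 20% = 8%.
Total: 60% + 8% = 68%.
Rounded: 68.00%.

68.00%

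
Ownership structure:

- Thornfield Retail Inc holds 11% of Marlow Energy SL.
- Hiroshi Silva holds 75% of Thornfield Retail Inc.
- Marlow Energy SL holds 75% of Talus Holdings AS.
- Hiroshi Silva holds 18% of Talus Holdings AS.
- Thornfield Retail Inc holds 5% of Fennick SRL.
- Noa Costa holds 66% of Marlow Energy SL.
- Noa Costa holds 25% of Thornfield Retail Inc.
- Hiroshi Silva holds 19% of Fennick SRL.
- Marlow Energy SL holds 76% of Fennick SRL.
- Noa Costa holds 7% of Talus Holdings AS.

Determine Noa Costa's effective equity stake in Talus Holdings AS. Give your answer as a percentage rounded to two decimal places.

58.56%

Noa reaches Talus along 3 paths.
Via Thornfield → Marlow: 25% × 11% × 75% = 2.0625%.
Via Marlow: 66% × 75% = 49.5%.
Direct stake: 7% = 7%.
Total: 2.0625% + 49.5% + 7% = 58.5625%.
Rounded: 58.56%.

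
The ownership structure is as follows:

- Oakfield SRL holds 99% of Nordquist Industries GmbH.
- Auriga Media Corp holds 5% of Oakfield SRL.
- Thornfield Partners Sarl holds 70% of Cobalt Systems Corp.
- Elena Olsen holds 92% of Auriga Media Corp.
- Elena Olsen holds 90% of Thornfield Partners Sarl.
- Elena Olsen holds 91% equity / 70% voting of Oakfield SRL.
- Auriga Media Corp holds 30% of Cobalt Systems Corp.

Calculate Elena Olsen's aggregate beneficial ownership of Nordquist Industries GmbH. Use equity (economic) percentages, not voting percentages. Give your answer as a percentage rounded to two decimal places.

94.64%

Elena reaches Nordquist along 2 paths.
Via Oakfield: 91% × 99% = 90.09%.
Via Auriga → Oakfield: 92% × 5% × 99% = 4.554%.
Total: 90.09% + 4.554% = 94.644%.
Rounded: 94.64%.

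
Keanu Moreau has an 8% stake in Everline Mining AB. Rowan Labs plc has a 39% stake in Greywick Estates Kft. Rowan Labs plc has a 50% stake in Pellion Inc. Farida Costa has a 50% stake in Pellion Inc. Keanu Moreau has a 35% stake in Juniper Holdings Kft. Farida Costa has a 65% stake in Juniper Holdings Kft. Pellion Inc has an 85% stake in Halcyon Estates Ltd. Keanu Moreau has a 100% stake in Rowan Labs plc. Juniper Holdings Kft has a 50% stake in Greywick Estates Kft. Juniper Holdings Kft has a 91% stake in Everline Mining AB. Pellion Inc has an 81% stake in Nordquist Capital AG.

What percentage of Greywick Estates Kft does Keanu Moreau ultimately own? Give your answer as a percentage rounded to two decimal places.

56.50%

Keanu reaches Greywick along 2 paths.
Via Juniper: 35% × 50% = 17.5%.
Via Rowan: 100% × 39% = 39%.
Total: 17.5% + 39% = 56.5%.
Rounded: 56.50%.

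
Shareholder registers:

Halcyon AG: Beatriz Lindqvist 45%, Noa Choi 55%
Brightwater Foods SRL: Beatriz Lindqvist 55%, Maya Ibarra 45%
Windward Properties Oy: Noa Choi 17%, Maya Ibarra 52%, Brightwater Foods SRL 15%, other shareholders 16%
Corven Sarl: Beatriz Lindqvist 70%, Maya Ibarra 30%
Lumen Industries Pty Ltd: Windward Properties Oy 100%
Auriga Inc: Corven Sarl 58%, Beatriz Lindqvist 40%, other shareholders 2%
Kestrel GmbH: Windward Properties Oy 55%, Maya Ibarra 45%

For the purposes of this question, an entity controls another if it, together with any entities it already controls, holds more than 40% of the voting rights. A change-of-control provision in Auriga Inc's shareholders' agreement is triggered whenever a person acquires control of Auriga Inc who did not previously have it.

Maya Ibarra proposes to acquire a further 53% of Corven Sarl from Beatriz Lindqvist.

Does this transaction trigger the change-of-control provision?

Yes

The purchase adds only to Maya's holdings (Beatriz's stake shrinks), so Maya is the only person who could newly come to control Auriga.
Maya holds 45% of Brightwater, so Maya controls Brightwater.
Maya and Brightwater together hold 52% + 15% = 67% of Windward, so Maya controls Windward.
Windward holds 100% of Lumen, so Maya controls Lumen.
Windward and Maya together hold 55% + 45% = 100% of Kestrel, so Maya controls Kestrel.
Neither Maya nor any entity Maya controls holds any voting interest in Auriga.
So before the transaction, Maya does not control Auriga.
After the purchase, Maya's direct stake in Corven rises to 30% + 53% = 83%, and Beatriz's stake falls to 17%.
Maya holds 83% of Corven, so Maya controls Corven.
Corven holds 58% of Auriga, so Maya controls Auriga.
Maya did not control Auriga before and does after, so the clause is triggered.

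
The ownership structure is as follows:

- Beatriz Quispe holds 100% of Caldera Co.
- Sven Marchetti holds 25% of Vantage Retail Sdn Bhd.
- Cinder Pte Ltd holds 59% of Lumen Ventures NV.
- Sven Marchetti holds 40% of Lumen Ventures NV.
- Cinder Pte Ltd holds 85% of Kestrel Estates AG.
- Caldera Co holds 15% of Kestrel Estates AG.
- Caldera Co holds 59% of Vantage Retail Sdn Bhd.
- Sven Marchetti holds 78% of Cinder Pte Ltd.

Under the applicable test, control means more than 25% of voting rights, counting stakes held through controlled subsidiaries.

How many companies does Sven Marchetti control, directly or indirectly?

Sven holds 78% of Cinder, so Sven controls Cinder.
Cinder and Sven together hold 59% + 40% = 99% of Lumen, so Sven controls Lumen.
Cinder holds 85% of Kestrel, so Sven controls Kestrel.
No other company's threshold is met.
Sven controls 3 companies.

3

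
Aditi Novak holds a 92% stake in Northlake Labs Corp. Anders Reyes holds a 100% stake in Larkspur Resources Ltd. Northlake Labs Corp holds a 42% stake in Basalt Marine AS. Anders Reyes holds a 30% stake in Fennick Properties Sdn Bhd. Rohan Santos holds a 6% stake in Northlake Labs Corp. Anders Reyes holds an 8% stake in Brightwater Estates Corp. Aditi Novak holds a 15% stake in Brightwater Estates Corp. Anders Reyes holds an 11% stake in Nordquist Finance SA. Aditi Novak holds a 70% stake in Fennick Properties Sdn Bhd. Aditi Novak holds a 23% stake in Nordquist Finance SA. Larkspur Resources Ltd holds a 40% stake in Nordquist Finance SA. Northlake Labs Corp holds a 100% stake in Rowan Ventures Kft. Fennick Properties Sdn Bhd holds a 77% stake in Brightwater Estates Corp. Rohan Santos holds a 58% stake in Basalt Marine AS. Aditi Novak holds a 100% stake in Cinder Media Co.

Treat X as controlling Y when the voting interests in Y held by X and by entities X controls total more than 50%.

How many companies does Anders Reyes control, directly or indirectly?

Anders holds 100% of Larkspur, so Anders controls Larkspur.
Larkspur and Anders together hold 40% + 11% = 51% of Nordquist, so Anders controls Nordquist.
No other company's threshold is met.
Anders controls 2 companies.

2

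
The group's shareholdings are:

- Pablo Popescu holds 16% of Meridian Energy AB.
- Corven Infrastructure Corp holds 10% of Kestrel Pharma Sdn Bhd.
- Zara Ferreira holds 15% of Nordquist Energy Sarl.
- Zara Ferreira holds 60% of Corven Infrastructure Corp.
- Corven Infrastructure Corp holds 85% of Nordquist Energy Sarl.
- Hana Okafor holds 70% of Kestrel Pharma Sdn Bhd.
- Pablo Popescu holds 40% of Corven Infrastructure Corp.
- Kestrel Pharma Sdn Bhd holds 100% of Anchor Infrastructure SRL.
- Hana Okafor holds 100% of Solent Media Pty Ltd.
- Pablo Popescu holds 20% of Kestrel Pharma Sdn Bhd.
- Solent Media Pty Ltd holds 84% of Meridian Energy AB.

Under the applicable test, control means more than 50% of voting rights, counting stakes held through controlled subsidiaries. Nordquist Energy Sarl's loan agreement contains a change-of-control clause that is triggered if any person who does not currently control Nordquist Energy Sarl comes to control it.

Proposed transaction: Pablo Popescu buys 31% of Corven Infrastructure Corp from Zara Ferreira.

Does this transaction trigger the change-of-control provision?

Yes

The purchase adds only to Pablo's holdings (Zara's stake shrinks), so Pablo is the only person who could newly come to control Nordquist.
Pablo's largest direct stake is 40% in Corven, which does not meet the threshold, so Pablo controls no company.
Neither Pablo nor any entity Pablo controls holds any voting interest in Nordquist.
So before the transaction, Pablo does not control Nordquist.
After the purchase, Pablo's direct stake in Corven rises to 40% + 31% = 71%, and Zara's stake falls to 29%.
Pablo holds 71% of Corven, so Pablo controls Corven.
Corven holds 85% of Nordquist, so Pablo controls Nordquist.
Pablo did not control Nordquist before and does after, so the clause is triggered.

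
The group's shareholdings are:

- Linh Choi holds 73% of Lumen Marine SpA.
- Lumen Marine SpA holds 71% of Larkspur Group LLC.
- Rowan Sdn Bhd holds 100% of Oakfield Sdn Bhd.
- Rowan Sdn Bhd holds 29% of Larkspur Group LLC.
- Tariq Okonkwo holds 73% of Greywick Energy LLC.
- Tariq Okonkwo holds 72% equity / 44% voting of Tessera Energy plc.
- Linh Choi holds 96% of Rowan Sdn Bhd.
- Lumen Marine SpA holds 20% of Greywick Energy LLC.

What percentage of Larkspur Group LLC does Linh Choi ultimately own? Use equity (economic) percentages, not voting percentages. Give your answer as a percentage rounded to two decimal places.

79.67%

Linh reaches Larkspur along 2 paths.
Via Lumen: 73% × 71% = 51.83%.
Via Rowan: 96% × 29% = 27.84%.
Total: 51.83% + 27.84% = 79.67%.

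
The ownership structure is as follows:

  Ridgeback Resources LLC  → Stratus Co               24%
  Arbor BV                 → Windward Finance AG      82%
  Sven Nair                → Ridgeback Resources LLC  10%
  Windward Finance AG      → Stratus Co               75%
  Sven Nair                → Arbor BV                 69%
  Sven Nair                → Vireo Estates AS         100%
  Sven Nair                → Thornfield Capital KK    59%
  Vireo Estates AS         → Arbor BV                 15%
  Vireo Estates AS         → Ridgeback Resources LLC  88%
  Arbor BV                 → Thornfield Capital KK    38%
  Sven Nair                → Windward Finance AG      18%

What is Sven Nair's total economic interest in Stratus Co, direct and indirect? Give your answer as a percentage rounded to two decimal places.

88.68%

Sven reaches Stratus along 5 paths.
Via Windward: 18% × 75% = 13.5%.
Via Arbor → Windward: 69% × 82% × 75% = 42.435%.
Via Vireo → Arbor → Windward: 100% × 15% × 82% × 75% = 9.225%.
Via Vireo → Ridgeback: 100% × 88% × 24% = 21.12%.
Via Ridgeback: 10% × 24% = 2.4%.
Total: 13.5% + 42.435% + 9.225% + 21.12% + 2.4% = 88.68%.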